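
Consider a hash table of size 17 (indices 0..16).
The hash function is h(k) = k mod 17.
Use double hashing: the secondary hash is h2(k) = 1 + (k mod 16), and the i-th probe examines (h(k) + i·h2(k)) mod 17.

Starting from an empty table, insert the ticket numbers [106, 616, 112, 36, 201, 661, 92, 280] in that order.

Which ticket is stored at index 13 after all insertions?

106: h=4 => slot 4
616: h=4, h2=9, probe 4,13 => slot 13
112: h=10 => slot 10
36: h=2 => slot 2
201: h=14 => slot 14
661: h=15 => slot 15
92: h=7 => slot 7
280: h=8 => slot 8
Table: [-, -, 36, -, 106, -, -, 92, 280, -, 112, -, -, 616, 201, 661, -]

616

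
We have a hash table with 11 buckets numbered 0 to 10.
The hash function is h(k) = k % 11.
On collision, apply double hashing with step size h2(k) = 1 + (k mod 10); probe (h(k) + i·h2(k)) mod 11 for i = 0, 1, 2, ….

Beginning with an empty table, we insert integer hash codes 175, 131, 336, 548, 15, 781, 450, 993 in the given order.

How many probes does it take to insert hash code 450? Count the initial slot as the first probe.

Insert 175: h=10, slot 10 empty → index 10.
Insert 131: h=10, h2=2, slot 10 occupied → index 1.
Insert 336: h=6, slot 6 empty → index 6.
Insert 548: h=9, slot 9 empty → index 9.
Insert 15: h=4, slot 4 empty → index 4.
Insert 781: h=0, slot 0 empty → index 0.
Insert 450: h=10, h2=1, slots 10,0,1 occupied → index 2.
Insert 993: h=3, slot 3 empty → index 3.
Table: [781, 131, 450, 993, 15, ∅, 336, ∅, ∅, 548, 175]

4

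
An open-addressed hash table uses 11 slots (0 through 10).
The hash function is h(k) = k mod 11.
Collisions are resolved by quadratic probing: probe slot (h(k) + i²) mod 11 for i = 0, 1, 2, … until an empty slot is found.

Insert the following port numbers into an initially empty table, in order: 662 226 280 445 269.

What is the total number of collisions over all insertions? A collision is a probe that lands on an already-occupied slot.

Insert 662: h=2, slot 2 empty -> index 2.
Insert 226: h=6, slot 6 empty -> index 6.
Insert 280: h=5, slot 5 empty -> index 5.
Insert 445: h=5, slots 5,6 occupied -> index 9.
Insert 269: h=5, slots 5,6,9 occupied -> index 3.
Table: [-, -, 662, 269, -, 280, 226, -, -, 445, -]

5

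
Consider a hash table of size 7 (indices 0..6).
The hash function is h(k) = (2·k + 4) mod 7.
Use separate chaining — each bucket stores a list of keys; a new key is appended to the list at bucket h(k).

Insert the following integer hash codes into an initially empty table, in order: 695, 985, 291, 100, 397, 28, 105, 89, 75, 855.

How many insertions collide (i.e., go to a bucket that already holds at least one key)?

5

Insert 695: h=1, bucket 1 empty -> new chain.
Insert 985: h=0, bucket 0 empty -> new chain.
Insert 291: h=5, bucket 5 empty -> new chain.
Insert 100: h=1, bucket 1 nonempty -> append to chain.
Insert 397: h=0, bucket 0 nonempty -> append to chain.
Insert 28: h=4, bucket 4 empty -> new chain.
Insert 105: h=4, bucket 4 nonempty -> append to chain.
Insert 89: h=0, bucket 0 nonempty -> append to chain.
Insert 75: h=0, bucket 0 nonempty -> append to chain.
Insert 855: h=6, bucket 6 empty -> new chain.
Final buckets:
0: 985 -> 397 -> 89 -> 75
1: 695 -> 100
2: .
3: .
4: 28 -> 105
5: 291
6: 855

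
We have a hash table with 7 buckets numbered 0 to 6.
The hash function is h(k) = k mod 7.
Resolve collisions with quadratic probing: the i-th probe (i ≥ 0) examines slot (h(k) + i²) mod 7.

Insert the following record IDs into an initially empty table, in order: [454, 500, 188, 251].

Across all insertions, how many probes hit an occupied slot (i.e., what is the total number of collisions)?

454 hashes to 6; slot 6 is free → place at 6.
500 hashes to 3; slot 3 is free → place at 3.
188 hashes to 6; 6 taken → place at 0.
251 hashes to 6; 6,0,3 taken → place at 1.
Table: [188, 251, ., 500, ., ., 454]

4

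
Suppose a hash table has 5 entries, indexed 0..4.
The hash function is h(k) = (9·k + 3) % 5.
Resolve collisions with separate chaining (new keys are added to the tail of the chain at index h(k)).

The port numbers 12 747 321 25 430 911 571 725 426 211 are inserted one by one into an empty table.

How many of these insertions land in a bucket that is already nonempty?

7

12 → bucket 1
747 → bucket 1 (collision)
321 → bucket 2
25 → bucket 3
430 → bucket 3 (collision)
911 → bucket 2 (collision)
571 → bucket 2 (collision)
725 → bucket 3 (collision)
426 → bucket 2 (collision)
211 → bucket 2 (collision)
Final buckets:
0: —
1: 12 -> 747
2: 321 -> 911 -> 571 -> 426 -> 211
3: 25 -> 430 -> 725
4: —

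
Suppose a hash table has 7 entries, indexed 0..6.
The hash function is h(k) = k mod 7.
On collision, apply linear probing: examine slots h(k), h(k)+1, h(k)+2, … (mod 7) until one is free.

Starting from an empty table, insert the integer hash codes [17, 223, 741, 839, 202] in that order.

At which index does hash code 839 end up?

1

Insert 17: h=3, slot 3 empty -> index 3.
Insert 223: h=6, slot 6 empty -> index 6.
Insert 741: h=6, slot 6 occupied -> index 0.
Insert 839: h=6, slots 6,0 occupied -> index 1.
Insert 202: h=6, slots 6,0,1 occupied -> index 2.
Table: [741, 839, 202, 17, ., ., 223]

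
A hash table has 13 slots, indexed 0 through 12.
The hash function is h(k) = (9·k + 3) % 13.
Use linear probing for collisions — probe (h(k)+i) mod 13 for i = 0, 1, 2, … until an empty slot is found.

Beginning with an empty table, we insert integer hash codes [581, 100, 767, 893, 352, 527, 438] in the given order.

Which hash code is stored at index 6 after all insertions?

581: h=6 -> slot 6
100: h=6, probe 6,7 -> slot 7
767: h=3 -> slot 3
893: h=6, probe 6,7,8 -> slot 8
352: h=12 -> slot 12
527: h=1 -> slot 1
438: h=6, probe 6,7,8,9 -> slot 9
Table: [∅, 527, ∅, 767, ∅, ∅, 581, 100, 893, 438, ∅, ∅, 352]

581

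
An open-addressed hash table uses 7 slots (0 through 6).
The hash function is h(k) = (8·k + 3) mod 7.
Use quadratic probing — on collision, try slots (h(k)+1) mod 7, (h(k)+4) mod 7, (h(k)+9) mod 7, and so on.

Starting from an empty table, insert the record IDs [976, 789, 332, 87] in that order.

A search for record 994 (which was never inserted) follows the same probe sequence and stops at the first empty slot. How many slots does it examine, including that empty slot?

976 hashes to 6; slot 6 is free => place at 6.
789 hashes to 1; slot 1 is free => place at 1.
332 hashes to 6; 6 taken => place at 0.
87 hashes to 6; 6,0 taken => place at 3.
Table: [332, 789, ., 87, ., ., 976]
Lookup 994: h=3, probe 3,4 → slot 4 empty, not found.

2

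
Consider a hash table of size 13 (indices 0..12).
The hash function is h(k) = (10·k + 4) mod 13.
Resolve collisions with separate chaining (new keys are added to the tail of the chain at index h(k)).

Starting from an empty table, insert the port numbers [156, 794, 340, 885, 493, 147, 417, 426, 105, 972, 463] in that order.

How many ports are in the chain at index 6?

156 → bucket 4
794 → bucket 1
340 → bucket 11
885 → bucket 1 (collision)
493 → bucket 7
147 → bucket 5
417 → bucket 1 (collision)
426 → bucket 0
105 → bucket 1 (collision)
972 → bucket 0 (collision)
463 → bucket 6
Final buckets:
0: 426 -> 972
1: 794 -> 885 -> 417 -> 105
2: -
3: -
4: 156
5: 147
6: 463
7: 493
8: -
9: -
10: -
11: 340
12: -

1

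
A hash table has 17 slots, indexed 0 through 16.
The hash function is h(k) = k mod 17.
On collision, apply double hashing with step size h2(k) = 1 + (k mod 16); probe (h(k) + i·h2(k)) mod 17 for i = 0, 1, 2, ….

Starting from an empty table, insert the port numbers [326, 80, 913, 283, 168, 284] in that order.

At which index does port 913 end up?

14

326 hashes to 3; slot 3 is free => place at 3.
80 hashes to 12; slot 12 is free => place at 12.
913 hashes to 12, h2=2; 12 taken => place at 14.
283 hashes to 11; slot 11 is free => place at 11.
168 hashes to 15; slot 15 is free => place at 15.
284 hashes to 12, h2=13; 12 taken => place at 8.
Table: [., ., ., 326, ., ., ., ., 284, ., ., 283, 80, ., 913, 168, .]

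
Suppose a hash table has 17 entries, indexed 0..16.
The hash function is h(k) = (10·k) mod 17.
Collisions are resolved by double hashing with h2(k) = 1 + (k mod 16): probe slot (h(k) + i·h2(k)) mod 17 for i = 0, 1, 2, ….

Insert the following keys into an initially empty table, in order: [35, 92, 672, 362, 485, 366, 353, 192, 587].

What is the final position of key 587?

12

35: h=10 → slot 10
92: h=2 → slot 2
672: h=5 → slot 5
362: h=16 → slot 16
485: h=5, h2=6, probe 5,11 → slot 11
366: h=5, h2=15, probe 5,3 → slot 3
353: h=11, h2=2, probe 11,13 → slot 13
192: h=16, h2=1, probe 16,0 → slot 0
587: h=5, h2=12, probe 5,0,12 → slot 12
Table: [192, ., 92, 366, ., 672, ., ., ., ., 35, 485, 587, 353, ., ., 362]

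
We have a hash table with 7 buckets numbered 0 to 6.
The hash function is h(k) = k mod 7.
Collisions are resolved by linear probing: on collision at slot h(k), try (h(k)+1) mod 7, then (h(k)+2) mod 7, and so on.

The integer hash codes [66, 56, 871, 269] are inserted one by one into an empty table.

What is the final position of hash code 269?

Insert 66: h=3, slot 3 empty => index 3.
Insert 56: h=0, slot 0 empty => index 0.
Insert 871: h=3, slot 3 occupied => index 4.
Insert 269: h=3, slots 3,4 occupied => index 5.
Table: [56, _, _, 66, 871, 269, _]

5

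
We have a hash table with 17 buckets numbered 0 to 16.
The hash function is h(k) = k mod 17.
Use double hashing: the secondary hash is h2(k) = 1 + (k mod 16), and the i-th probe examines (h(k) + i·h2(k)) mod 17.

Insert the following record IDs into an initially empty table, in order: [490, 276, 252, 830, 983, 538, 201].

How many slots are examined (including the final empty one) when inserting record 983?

Insert 490: h=14, slot 14 empty => index 14.
Insert 276: h=4, slot 4 empty => index 4.
Insert 252: h=14, h2=13, slot 14 occupied => index 10.
Insert 830: h=14, h2=15, slot 14 occupied => index 12.
Insert 983: h=14, h2=8, slot 14 occupied => index 5.
Insert 538: h=11, slot 11 empty => index 11.
Insert 201: h=14, h2=10, slot 14 occupied => index 7.
Table: [-, -, -, -, 276, 983, -, 201, -, -, 252, 538, 830, -, 490, -, -]

2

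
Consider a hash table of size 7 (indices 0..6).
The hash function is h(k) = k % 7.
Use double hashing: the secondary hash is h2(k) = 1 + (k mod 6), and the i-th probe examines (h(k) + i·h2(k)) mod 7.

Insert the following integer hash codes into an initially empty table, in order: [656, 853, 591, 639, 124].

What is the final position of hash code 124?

1

656 hashes to 5; slot 5 is free -> place at 5.
853 hashes to 6; slot 6 is free -> place at 6.
591 hashes to 3; slot 3 is free -> place at 3.
639 hashes to 2; slot 2 is free -> place at 2.
124 hashes to 5, h2=5; 5,3 taken -> place at 1.
Table: [., 124, 639, 591, ., 656, 853]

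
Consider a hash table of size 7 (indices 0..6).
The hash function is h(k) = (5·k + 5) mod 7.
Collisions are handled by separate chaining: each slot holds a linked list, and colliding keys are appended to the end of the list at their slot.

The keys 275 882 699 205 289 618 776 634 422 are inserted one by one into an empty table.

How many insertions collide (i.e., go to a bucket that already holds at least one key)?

275 → bucket 1
882 → bucket 5
699 → bucket 0
205 → bucket 1 (collision)
289 → bucket 1 (collision)
618 → bucket 1 (collision)
776 → bucket 0 (collision)
634 → bucket 4
422 → bucket 1 (collision)
Final buckets:
0: 699 -> 776
1: 275 -> 205 -> 289 -> 618 -> 422
2: _
3: _
4: 634
5: 882
6: _

5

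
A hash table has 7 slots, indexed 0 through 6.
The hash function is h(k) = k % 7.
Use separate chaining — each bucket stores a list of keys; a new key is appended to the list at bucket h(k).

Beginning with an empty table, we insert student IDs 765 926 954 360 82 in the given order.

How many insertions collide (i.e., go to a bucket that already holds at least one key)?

2

Insert 765: h=2, bucket 2 empty -> new chain.
Insert 926: h=2, bucket 2 nonempty -> append to chain.
Insert 954: h=2, bucket 2 nonempty -> append to chain.
Insert 360: h=3, bucket 3 empty -> new chain.
Insert 82: h=5, bucket 5 empty -> new chain.
Final buckets:
0: _
1: _
2: 765 -> 926 -> 954
3: 360
4: _
5: 82
6: _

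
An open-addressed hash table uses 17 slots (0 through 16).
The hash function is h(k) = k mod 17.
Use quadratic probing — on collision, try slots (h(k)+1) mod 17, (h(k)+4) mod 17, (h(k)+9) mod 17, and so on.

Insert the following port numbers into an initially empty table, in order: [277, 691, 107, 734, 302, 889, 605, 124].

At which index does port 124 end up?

277 hashes to 5; slot 5 is free -> place at 5.
691 hashes to 11; slot 11 is free -> place at 11.
107 hashes to 5; 5 taken -> place at 6.
734 hashes to 3; slot 3 is free -> place at 3.
302 hashes to 13; slot 13 is free -> place at 13.
889 hashes to 5; 5,6 taken -> place at 9.
605 hashes to 10; slot 10 is free -> place at 10.
124 hashes to 5; 5,6,9 taken -> place at 14.
Table: [., ., ., 734, ., 277, 107, ., ., 889, 605, 691, ., 302, 124, ., .]

14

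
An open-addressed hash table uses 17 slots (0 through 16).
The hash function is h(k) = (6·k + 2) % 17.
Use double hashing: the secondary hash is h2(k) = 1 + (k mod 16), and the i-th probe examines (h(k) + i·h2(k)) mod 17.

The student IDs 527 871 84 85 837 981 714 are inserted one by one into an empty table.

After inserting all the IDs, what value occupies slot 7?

714

Insert 527: h=2, slot 2 empty -> index 2.
Insert 871: h=9, slot 9 empty -> index 9.
Insert 84: h=13, slot 13 empty -> index 13.
Insert 85: h=2, h2=6, slot 2 occupied -> index 8.
Insert 837: h=9, h2=6, slot 9 occupied -> index 15.
Insert 981: h=6, slot 6 empty -> index 6.
Insert 714: h=2, h2=11, slots 2,13 occupied -> index 7.
Table: [∅, ∅, 527, ∅, ∅, ∅, 981, 714, 85, 871, ∅, ∅, ∅, 84, ∅, 837, ∅]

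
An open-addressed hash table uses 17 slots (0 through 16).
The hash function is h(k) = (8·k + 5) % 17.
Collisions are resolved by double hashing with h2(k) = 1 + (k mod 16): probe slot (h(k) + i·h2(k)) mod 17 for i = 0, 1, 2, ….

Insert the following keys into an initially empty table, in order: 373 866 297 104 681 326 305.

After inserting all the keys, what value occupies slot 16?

373 hashes to 14; slot 14 is free → place at 14.
866 hashes to 14, h2=3; 14 taken → place at 0.
297 hashes to 1; slot 1 is free → place at 1.
104 hashes to 4; slot 4 is free → place at 4.
681 hashes to 13; slot 13 is free → place at 13.
326 hashes to 12; slot 12 is free → place at 12.
305 hashes to 14, h2=2; 14 taken → place at 16.
Table: [866, 297, _, _, 104, _, _, _, _, _, _, _, 326, 681, 373, _, 305]

305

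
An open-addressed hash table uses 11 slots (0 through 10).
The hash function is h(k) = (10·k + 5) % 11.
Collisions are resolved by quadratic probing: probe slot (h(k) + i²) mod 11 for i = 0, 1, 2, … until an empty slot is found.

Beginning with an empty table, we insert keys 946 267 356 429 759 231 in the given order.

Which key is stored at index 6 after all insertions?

946 hashes to 5; slot 5 is free → place at 5.
267 hashes to 2; slot 2 is free → place at 2.
356 hashes to 1; slot 1 is free → place at 1.
429 hashes to 5; 5 taken → place at 6.
759 hashes to 5; 5,6 taken → place at 9.
231 hashes to 5; 5,6,9 taken → place at 3.
Table: [., 356, 267, 231, ., 946, 429, ., ., 759, .]

429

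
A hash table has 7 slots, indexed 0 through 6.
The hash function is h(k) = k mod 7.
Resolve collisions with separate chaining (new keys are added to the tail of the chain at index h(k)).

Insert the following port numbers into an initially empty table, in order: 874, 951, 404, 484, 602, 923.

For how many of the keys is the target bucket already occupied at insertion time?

874 → bucket 6
951 → bucket 6 (collision)
404 → bucket 5
484 → bucket 1
602 → bucket 0
923 → bucket 6 (collision)
Final buckets:
0: 602
1: 484
2: _
3: _
4: _
5: 404
6: 874 -> 951 -> 923

2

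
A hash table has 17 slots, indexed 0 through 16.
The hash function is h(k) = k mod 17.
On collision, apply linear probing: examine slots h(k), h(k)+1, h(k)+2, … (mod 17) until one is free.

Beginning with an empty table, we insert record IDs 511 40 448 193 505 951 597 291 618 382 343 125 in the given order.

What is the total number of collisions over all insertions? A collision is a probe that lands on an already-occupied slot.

511: h=1 -> slot 1
40: h=6 -> slot 6
448: h=6, probe 6,7 -> slot 7
193: h=6, probe 6,7,8 -> slot 8
505: h=12 -> slot 12
951: h=16 -> slot 16
597: h=2 -> slot 2
291: h=2, probe 2,3 -> slot 3
618: h=6, probe 6,7,8,9 -> slot 9
382: h=8, probe 8,9,10 -> slot 10
343: h=3, probe 3,4 -> slot 4
125: h=6, probe 6,7,8,9,10,11 -> slot 11
Table: [—, 511, 597, 291, 343, —, 40, 448, 193, 618, 382, 125, 505, —, —, —, 951]

15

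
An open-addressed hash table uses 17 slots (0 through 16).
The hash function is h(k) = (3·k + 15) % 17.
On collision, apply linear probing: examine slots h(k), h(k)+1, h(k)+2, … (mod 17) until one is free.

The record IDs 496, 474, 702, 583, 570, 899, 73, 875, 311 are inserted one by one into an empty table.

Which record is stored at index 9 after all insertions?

496: h=7 => slot 7
474: h=9 => slot 9
702: h=13 => slot 13
583: h=13, probe 13,14 => slot 14
570: h=8 => slot 8
899: h=9, probe 9,10 => slot 10
73: h=13, probe 13,14,15 => slot 15
875: h=5 => slot 5
311: h=13, probe 13,14,15,16 => slot 16
Table: [—, —, —, —, —, 875, —, 496, 570, 474, 899, —, —, 702, 583, 73, 311]

474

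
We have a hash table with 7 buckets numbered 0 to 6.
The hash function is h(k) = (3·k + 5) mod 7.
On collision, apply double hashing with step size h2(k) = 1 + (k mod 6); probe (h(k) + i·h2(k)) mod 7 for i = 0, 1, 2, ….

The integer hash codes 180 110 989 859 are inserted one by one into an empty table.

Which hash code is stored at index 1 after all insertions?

Insert 180: h=6, slot 6 empty -> index 6.
Insert 110: h=6, h2=3, slot 6 occupied -> index 2.
Insert 989: h=4, slot 4 empty -> index 4.
Insert 859: h=6, h2=2, slot 6 occupied -> index 1.
Table: [∅, 859, 110, ∅, 989, ∅, 180]

859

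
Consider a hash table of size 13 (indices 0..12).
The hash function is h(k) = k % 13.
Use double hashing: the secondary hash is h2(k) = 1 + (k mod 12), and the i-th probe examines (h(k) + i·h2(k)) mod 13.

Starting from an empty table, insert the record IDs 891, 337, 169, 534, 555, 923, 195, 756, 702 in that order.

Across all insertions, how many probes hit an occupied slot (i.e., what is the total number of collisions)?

6

Insert 891: h=7, slot 7 empty => index 7.
Insert 337: h=12, slot 12 empty => index 12.
Insert 169: h=0, slot 0 empty => index 0.
Insert 534: h=1, slot 1 empty => index 1.
Insert 555: h=9, slot 9 empty => index 9.
Insert 923: h=0, h2=12, slots 0,12 occupied => index 11.
Insert 195: h=0, h2=4, slot 0 occupied => index 4.
Insert 756: h=2, slot 2 empty => index 2.
Insert 702: h=0, h2=7, slots 0,7,1 occupied => index 8.
Table: [169, 534, 756, ., 195, ., ., 891, 702, 555, ., 923, 337]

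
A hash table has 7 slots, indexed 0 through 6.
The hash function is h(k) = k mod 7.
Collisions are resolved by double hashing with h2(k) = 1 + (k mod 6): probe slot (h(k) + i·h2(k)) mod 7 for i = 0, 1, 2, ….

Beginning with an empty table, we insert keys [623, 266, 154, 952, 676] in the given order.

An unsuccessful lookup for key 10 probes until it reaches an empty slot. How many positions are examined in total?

Insert 623: h=0, slot 0 empty → index 0.
Insert 266: h=0, h2=3, slot 0 occupied → index 3.
Insert 154: h=0, h2=5, slot 0 occupied → index 5.
Insert 952: h=0, h2=5, slots 0,5,3 occupied → index 1.
Insert 676: h=4, slot 4 empty → index 4.
Table: [623, 952, _, 266, 676, 154, _]
Lookup 10: h=3, h2=5, probe 3,1,6 → slot 6 empty, not found.

3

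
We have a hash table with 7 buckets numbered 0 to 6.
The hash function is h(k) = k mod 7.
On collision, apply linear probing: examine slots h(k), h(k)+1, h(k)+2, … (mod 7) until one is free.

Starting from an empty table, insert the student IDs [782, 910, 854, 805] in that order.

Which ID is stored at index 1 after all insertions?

854

782 hashes to 5; slot 5 is free => place at 5.
910 hashes to 0; slot 0 is free => place at 0.
854 hashes to 0; 0 taken => place at 1.
805 hashes to 0; 0,1 taken => place at 2.
Table: [910, 854, 805, ., ., 782, .]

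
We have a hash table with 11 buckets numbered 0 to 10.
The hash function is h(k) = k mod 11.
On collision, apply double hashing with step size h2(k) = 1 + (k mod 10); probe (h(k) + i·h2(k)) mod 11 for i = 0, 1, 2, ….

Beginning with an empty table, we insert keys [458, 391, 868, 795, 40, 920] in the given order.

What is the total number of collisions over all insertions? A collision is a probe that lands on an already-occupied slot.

3

Insert 458: h=7, slot 7 empty -> index 7.
Insert 391: h=6, slot 6 empty -> index 6.
Insert 868: h=10, slot 10 empty -> index 10.
Insert 795: h=3, slot 3 empty -> index 3.
Insert 40: h=7, h2=1, slot 7 occupied -> index 8.
Insert 920: h=7, h2=1, slots 7,8 occupied -> index 9.
Table: [_, _, _, 795, _, _, 391, 458, 40, 920, 868]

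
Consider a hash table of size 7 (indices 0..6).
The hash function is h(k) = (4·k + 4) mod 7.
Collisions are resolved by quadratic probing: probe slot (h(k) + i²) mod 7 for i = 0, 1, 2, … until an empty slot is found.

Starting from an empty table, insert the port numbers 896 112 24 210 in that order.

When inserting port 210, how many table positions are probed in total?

3

Insert 896: h=4, slot 4 empty → index 4.
Insert 112: h=4, slot 4 occupied → index 5.
Insert 24: h=2, slot 2 empty → index 2.
Insert 210: h=4, slots 4,5 occupied → index 1.
Table: [∅, 210, 24, ∅, 896, 112, ∅]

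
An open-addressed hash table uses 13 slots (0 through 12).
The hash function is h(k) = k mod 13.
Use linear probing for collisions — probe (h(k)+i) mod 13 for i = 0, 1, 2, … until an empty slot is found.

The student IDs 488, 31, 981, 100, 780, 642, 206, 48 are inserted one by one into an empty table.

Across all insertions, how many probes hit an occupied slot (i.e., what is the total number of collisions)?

Insert 488: h=7, slot 7 empty → index 7.
Insert 31: h=5, slot 5 empty → index 5.
Insert 981: h=6, slot 6 empty → index 6.
Insert 100: h=9, slot 9 empty → index 9.
Insert 780: h=0, slot 0 empty → index 0.
Insert 642: h=5, slots 5,6,7 occupied → index 8.
Insert 206: h=11, slot 11 empty → index 11.
Insert 48: h=9, slot 9 occupied → index 10.
Table: [780, -, -, -, -, 31, 981, 488, 642, 100, 48, 206, -]

4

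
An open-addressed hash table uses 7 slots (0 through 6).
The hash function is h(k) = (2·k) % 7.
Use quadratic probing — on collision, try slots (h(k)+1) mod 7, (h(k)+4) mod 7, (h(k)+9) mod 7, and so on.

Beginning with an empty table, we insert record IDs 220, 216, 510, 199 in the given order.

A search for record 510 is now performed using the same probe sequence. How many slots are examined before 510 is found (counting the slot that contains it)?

220: h=6 → slot 6
216: h=5 → slot 5
510: h=5, probe 5,6,2 → slot 2
199: h=6, probe 6,0 → slot 0
Table: [199, -, 510, -, -, 216, 220]
Lookup 510: h=5, probe 5,6,2 → found at 2.

3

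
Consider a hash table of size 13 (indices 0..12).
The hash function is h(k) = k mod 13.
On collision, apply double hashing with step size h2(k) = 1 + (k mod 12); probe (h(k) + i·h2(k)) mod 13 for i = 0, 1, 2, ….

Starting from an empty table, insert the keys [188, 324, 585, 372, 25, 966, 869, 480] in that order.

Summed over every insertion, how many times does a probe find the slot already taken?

188: h=6 -> slot 6
324: h=12 -> slot 12
585: h=0 -> slot 0
372: h=8 -> slot 8
25: h=12, h2=2, probe 12,1 -> slot 1
966: h=4 -> slot 4
869: h=11 -> slot 11
480: h=12, h2=1, probe 12,0,1,2 -> slot 2
Table: [585, 25, 480, —, 966, —, 188, —, 372, —, —, 869, 324]

4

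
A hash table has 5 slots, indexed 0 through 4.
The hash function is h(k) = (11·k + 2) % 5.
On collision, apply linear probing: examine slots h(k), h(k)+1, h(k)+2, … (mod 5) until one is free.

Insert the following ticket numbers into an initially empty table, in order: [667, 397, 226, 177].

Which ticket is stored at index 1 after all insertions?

667: h=4 → slot 4
397: h=4, probe 4,0 → slot 0
226: h=3 → slot 3
177: h=4, probe 4,0,1 → slot 1
Table: [397, 177, _, 226, 667]

177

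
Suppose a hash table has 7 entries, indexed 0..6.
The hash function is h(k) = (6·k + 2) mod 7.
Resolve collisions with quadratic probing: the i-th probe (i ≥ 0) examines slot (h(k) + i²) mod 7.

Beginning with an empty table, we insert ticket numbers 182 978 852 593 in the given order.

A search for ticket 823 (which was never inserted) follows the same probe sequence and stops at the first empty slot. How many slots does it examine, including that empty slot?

182 hashes to 2; slot 2 is free -> place at 2.
978 hashes to 4; slot 4 is free -> place at 4.
852 hashes to 4; 4 taken -> place at 5.
593 hashes to 4; 4,5 taken -> place at 1.
Table: [., 593, 182, ., 978, 852, .]
Lookup 823: h=5, probe 5,6 → slot 6 empty, not found.

2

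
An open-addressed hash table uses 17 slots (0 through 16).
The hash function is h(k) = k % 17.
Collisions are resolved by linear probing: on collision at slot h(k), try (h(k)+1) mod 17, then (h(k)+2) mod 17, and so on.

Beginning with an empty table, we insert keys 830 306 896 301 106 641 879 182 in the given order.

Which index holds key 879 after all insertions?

830: h=14 => slot 14
306: h=0 => slot 0
896: h=12 => slot 12
301: h=12, probe 12,13 => slot 13
106: h=4 => slot 4
641: h=12, probe 12,13,14,15 => slot 15
879: h=12, probe 12,13,14,15,16 => slot 16
182: h=12, probe 12,13,14,15,16,0,1 => slot 1
Table: [306, 182, ∅, ∅, 106, ∅, ∅, ∅, ∅, ∅, ∅, ∅, 896, 301, 830, 641, 879]

16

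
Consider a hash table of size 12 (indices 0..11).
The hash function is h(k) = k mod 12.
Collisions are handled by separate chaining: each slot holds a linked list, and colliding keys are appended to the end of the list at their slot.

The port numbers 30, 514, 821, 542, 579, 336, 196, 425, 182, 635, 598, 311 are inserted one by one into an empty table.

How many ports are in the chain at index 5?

2

Insert 30: h=6, bucket 6 empty → new chain.
Insert 514: h=10, bucket 10 empty → new chain.
Insert 821: h=5, bucket 5 empty → new chain.
Insert 542: h=2, bucket 2 empty → new chain.
Insert 579: h=3, bucket 3 empty → new chain.
Insert 336: h=0, bucket 0 empty → new chain.
Insert 196: h=4, bucket 4 empty → new chain.
Insert 425: h=5, bucket 5 nonempty → append to chain.
Insert 182: h=2, bucket 2 nonempty → append to chain.
Insert 635: h=11, bucket 11 empty → new chain.
Insert 598: h=10, bucket 10 nonempty → append to chain.
Insert 311: h=11, bucket 11 nonempty → append to chain.
Final buckets:
0: 336
1: ∅
2: 542 -> 182
3: 579
4: 196
5: 821 -> 425
6: 30
7: ∅
8: ∅
9: ∅
10: 514 -> 598
11: 635 -> 311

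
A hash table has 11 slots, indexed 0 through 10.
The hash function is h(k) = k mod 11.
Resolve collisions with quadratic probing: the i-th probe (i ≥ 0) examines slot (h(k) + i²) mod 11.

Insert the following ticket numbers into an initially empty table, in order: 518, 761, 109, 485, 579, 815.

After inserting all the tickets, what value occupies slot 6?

518: h=1 → slot 1
761: h=2 → slot 2
109: h=10 → slot 10
485: h=1, probe 1,2,5 → slot 5
579: h=7 → slot 7
815: h=1, probe 1,2,5,10,6 → slot 6
Table: [—, 518, 761, —, —, 485, 815, 579, —, —, 109]

815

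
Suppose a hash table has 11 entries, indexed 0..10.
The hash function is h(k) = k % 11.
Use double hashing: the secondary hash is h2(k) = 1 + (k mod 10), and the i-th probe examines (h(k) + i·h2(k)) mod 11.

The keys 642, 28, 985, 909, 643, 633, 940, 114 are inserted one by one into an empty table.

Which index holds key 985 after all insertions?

1

642: h=4 => slot 4
28: h=6 => slot 6
985: h=6, h2=6, probe 6,1 => slot 1
909: h=7 => slot 7
643: h=5 => slot 5
633: h=6, h2=4, probe 6,10 => slot 10
940: h=5, h2=1, probe 5,6,7,8 => slot 8
114: h=4, h2=5, probe 4,9 => slot 9
Table: [., 985, ., ., 642, 643, 28, 909, 940, 114, 633]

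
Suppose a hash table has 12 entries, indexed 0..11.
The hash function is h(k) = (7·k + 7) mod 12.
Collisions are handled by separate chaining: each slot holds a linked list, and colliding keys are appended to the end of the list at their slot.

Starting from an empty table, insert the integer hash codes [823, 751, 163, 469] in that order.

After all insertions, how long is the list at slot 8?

3

823 → bucket 8
751 → bucket 8 (collision)
163 → bucket 8 (collision)
469 → bucket 2
Final buckets:
0: -
1: -
2: 469
3: -
4: -
5: -
6: -
7: -
8: 823 -> 751 -> 163
9: -
10: -
11: -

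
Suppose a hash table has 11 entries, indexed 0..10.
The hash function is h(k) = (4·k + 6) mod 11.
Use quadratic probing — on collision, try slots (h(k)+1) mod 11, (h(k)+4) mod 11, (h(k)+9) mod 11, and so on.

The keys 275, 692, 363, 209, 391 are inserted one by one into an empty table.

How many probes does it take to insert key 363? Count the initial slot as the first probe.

2

Insert 275: h=6, slot 6 empty → index 6.
Insert 692: h=2, slot 2 empty → index 2.
Insert 363: h=6, slot 6 occupied → index 7.
Insert 209: h=6, slots 6,7 occupied → index 10.
Insert 391: h=8, slot 8 empty → index 8.
Table: [—, —, 692, —, —, —, 275, 363, 391, —, 209]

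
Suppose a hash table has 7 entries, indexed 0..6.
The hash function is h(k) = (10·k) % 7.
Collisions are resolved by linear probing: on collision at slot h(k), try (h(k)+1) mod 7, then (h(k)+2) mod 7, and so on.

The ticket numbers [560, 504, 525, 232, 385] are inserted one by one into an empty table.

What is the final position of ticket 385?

560 hashes to 0; slot 0 is free → place at 0.
504 hashes to 0; 0 taken → place at 1.
525 hashes to 0; 0,1 taken → place at 2.
232 hashes to 3; slot 3 is free → place at 3.
385 hashes to 0; 0,1,2,3 taken → place at 4.
Table: [560, 504, 525, 232, 385, ∅, ∅]

4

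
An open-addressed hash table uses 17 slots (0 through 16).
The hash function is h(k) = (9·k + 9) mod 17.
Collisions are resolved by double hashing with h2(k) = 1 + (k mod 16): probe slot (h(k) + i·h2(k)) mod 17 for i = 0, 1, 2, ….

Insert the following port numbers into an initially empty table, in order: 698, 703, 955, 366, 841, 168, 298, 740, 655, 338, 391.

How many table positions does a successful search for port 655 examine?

698 hashes to 1; slot 1 is free => place at 1.
703 hashes to 12; slot 12 is free => place at 12.
955 hashes to 2; slot 2 is free => place at 2.
366 hashes to 5; slot 5 is free => place at 5.
841 hashes to 13; slot 13 is free => place at 13.
168 hashes to 8; slot 8 is free => place at 8.
298 hashes to 5, h2=11; 5 taken => place at 16.
740 hashes to 5, h2=5; 5 taken => place at 10.
655 hashes to 5, h2=16; 5 taken => place at 4.
338 hashes to 8, h2=3; 8 taken => place at 11.
391 hashes to 9; slot 9 is free => place at 9.
Table: [—, 698, 955, —, 655, 366, —, —, 168, 391, 740, 338, 703, 841, —, —, 298]
Lookup 655: h=5, h2=16, probe 5,4 → found at 4.

2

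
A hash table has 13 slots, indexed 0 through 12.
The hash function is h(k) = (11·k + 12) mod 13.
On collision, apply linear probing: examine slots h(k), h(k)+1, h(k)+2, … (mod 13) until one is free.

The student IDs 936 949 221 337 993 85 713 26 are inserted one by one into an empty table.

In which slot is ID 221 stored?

936 hashes to 12; slot 12 is free → place at 12.
949 hashes to 12; 12 taken → place at 0.
221 hashes to 12; 12,0 taken → place at 1.
337 hashes to 1; 1 taken → place at 2.
993 hashes to 2; 2 taken → place at 3.
85 hashes to 11; slot 11 is free → place at 11.
713 hashes to 3; 3 taken → place at 4.
26 hashes to 12; 12,0,1,2,3,4 taken → place at 5.
Table: [949, 221, 337, 993, 713, 26, ∅, ∅, ∅, ∅, ∅, 85, 936]

1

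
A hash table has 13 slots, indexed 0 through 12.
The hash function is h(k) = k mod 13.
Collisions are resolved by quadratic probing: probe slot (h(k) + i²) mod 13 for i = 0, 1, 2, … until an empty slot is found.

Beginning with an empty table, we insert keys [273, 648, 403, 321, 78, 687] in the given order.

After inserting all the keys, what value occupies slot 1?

403

273: h=0 -> slot 0
648: h=11 -> slot 11
403: h=0, probe 0,1 -> slot 1
321: h=9 -> slot 9
78: h=0, probe 0,1,4 -> slot 4
687: h=11, probe 11,12 -> slot 12
Table: [273, 403, _, _, 78, _, _, _, _, 321, _, 648, 687]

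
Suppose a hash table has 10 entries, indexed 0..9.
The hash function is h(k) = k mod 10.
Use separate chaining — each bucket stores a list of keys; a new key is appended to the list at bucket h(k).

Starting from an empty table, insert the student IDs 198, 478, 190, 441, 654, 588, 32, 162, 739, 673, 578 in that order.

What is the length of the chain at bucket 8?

198 → bucket 8
478 → bucket 8 (collision)
190 → bucket 0
441 → bucket 1
654 → bucket 4
588 → bucket 8 (collision)
32 → bucket 2
162 → bucket 2 (collision)
739 → bucket 9
673 → bucket 3
578 → bucket 8 (collision)
Final buckets:
0: 190
1: 441
2: 32 -> 162
3: 673
4: 654
5: ∅
6: ∅
7: ∅
8: 198 -> 478 -> 588 -> 578
9: 739

4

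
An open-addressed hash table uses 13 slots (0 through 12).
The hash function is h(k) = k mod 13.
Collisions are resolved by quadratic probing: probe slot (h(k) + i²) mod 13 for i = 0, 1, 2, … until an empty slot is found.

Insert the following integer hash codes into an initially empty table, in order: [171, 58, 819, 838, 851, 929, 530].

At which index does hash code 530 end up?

171: h=2 -> slot 2
58: h=6 -> slot 6
819: h=0 -> slot 0
838: h=6, probe 6,7 -> slot 7
851: h=6, probe 6,7,10 -> slot 10
929: h=6, probe 6,7,10,2,9 -> slot 9
530: h=10, probe 10,11 -> slot 11
Table: [819, _, 171, _, _, _, 58, 838, _, 929, 851, 530, _]

11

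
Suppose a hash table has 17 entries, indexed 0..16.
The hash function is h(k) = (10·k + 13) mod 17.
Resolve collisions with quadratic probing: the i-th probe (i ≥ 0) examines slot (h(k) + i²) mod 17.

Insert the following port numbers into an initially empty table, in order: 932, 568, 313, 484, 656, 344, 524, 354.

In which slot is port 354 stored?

4

932: h=0 => slot 0
568: h=15 => slot 15
313: h=15, probe 15,16 => slot 16
484: h=8 => slot 8
656: h=11 => slot 11
344: h=2 => slot 2
524: h=0, probe 0,1 => slot 1
354: h=0, probe 0,1,4 => slot 4
Table: [932, 524, 344, ∅, 354, ∅, ∅, ∅, 484, ∅, ∅, 656, ∅, ∅, ∅, 568, 313]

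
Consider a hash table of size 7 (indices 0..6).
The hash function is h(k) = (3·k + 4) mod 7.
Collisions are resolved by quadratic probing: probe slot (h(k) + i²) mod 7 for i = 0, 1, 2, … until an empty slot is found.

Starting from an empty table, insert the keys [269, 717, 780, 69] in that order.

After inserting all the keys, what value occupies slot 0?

Insert 269: h=6, slot 6 empty -> index 6.
Insert 717: h=6, slot 6 occupied -> index 0.
Insert 780: h=6, slots 6,0 occupied -> index 3.
Insert 69: h=1, slot 1 empty -> index 1.
Table: [717, 69, ., 780, ., ., 269]

717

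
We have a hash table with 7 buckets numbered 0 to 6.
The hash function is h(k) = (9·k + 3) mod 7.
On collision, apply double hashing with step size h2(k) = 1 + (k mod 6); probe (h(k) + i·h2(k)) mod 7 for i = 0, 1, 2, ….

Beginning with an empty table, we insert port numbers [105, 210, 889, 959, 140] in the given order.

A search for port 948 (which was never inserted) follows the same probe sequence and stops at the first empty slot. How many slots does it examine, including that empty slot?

Insert 105: h=3, slot 3 empty -> index 3.
Insert 210: h=3, h2=1, slot 3 occupied -> index 4.
Insert 889: h=3, h2=2, slot 3 occupied -> index 5.
Insert 959: h=3, h2=6, slot 3 occupied -> index 2.
Insert 140: h=3, h2=3, slot 3 occupied -> index 6.
Table: [_, _, 959, 105, 210, 889, 140]
Lookup 948: h=2, h2=1, probe 2,3,4,5,6,0 → slot 0 empty, not found.

6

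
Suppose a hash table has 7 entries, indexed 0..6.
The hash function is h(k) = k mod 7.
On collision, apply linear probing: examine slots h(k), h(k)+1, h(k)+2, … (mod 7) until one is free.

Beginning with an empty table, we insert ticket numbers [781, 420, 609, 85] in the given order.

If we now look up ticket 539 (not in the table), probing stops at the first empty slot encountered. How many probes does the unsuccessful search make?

781 hashes to 4; slot 4 is free => place at 4.
420 hashes to 0; slot 0 is free => place at 0.
609 hashes to 0; 0 taken => place at 1.
85 hashes to 1; 1 taken => place at 2.
Table: [420, 609, 85, ∅, 781, ∅, ∅]
Lookup 539: h=0, probe 0,1,2,3 → slot 3 empty, not found.

4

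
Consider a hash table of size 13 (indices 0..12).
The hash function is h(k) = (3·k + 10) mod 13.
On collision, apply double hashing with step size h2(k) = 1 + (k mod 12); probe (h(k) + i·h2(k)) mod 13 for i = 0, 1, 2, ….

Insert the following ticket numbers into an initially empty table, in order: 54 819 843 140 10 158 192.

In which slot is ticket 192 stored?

2

Insert 54: h=3, slot 3 empty => index 3.
Insert 819: h=10, slot 10 empty => index 10.
Insert 843: h=4, slot 4 empty => index 4.
Insert 140: h=1, slot 1 empty => index 1.
Insert 10: h=1, h2=11, slot 1 occupied => index 12.
Insert 158: h=3, h2=3, slot 3 occupied => index 6.
Insert 192: h=1, h2=1, slot 1 occupied => index 2.
Table: [∅, 140, 192, 54, 843, ∅, 158, ∅, ∅, ∅, 819, ∅, 10]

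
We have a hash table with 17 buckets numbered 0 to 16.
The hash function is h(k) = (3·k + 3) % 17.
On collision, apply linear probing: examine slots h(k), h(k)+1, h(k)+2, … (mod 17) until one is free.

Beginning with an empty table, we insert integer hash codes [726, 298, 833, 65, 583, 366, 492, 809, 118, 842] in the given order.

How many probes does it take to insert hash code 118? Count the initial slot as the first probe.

3

726: h=5 -> slot 5
298: h=13 -> slot 13
833: h=3 -> slot 3
65: h=11 -> slot 11
583: h=1 -> slot 1
366: h=13, probe 13,14 -> slot 14
492: h=0 -> slot 0
809: h=16 -> slot 16
118: h=0, probe 0,1,2 -> slot 2
842: h=13, probe 13,14,15 -> slot 15
Table: [492, 583, 118, 833, -, 726, -, -, -, -, -, 65, -, 298, 366, 842, 809]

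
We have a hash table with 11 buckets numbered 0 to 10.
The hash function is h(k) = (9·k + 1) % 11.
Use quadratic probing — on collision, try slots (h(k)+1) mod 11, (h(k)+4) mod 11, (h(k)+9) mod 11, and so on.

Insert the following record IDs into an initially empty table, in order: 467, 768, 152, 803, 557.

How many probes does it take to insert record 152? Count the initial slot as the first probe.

2

467 hashes to 2; slot 2 is free => place at 2.
768 hashes to 5; slot 5 is free => place at 5.
152 hashes to 5; 5 taken => place at 6.
803 hashes to 1; slot 1 is free => place at 1.
557 hashes to 9; slot 9 is free => place at 9.
Table: [_, 803, 467, _, _, 768, 152, _, _, 557, _]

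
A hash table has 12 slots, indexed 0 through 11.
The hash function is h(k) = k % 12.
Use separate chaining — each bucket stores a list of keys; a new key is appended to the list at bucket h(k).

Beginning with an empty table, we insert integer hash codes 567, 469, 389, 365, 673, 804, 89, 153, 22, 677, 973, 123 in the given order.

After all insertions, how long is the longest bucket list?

4

567 -> bucket 3
469 -> bucket 1
389 -> bucket 5
365 -> bucket 5 (collision)
673 -> bucket 1 (collision)
804 -> bucket 0
89 -> bucket 5 (collision)
153 -> bucket 9
22 -> bucket 10
677 -> bucket 5 (collision)
973 -> bucket 1 (collision)
123 -> bucket 3 (collision)
Final buckets:
0: 804
1: 469 -> 673 -> 973
2: _
3: 567 -> 123
4: _
5: 389 -> 365 -> 89 -> 677
6: _
7: _
8: _
9: 153
10: 22
11: _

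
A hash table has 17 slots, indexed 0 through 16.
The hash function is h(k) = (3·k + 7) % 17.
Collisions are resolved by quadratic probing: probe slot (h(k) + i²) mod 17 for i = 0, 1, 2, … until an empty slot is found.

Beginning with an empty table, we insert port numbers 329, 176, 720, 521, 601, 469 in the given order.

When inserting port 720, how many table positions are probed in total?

3

Insert 329: h=8, slot 8 empty → index 8.
Insert 176: h=8, slot 8 occupied → index 9.
Insert 720: h=8, slots 8,9 occupied → index 12.
Insert 521: h=6, slot 6 empty → index 6.
Insert 601: h=8, slots 8,9,12 occupied → index 0.
Insert 469: h=3, slot 3 empty → index 3.
Table: [601, —, —, 469, —, —, 521, —, 329, 176, —, —, 720, —, —, —, —]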